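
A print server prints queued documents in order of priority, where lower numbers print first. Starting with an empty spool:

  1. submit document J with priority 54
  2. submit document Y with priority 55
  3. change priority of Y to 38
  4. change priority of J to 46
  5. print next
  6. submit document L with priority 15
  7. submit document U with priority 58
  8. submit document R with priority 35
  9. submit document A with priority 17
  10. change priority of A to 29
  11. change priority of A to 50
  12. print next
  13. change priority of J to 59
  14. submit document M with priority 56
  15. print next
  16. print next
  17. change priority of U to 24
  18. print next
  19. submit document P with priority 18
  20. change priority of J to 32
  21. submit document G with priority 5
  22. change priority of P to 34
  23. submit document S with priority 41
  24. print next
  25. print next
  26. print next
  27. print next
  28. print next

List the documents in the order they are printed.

add J (priority 54) → {J:54}
add Y (priority 55) → {J:54, Y:55}
update Y to priority 38 → {Y:38, J:54}
update J to priority 46 → {Y:38, J:46}
print next → Y; now {J:46}
add L (priority 15) → {L:15, J:46}
add U (priority 58) → {L:15, J:46, U:58}
add R (priority 35) → {L:15, R:35, J:46, U:58}
add A (priority 17) → {L:15, A:17, R:35, J:46, U:58}
update A to priority 29 → {L:15, A:29, R:35, J:46, U:58}
update A to priority 50 → {L:15, R:35, J:46, A:50, U:58}
print next → L; now {R:35, J:46, A:50, U:58}
update J to priority 59 → {R:35, A:50, U:58, J:59}
add M (priority 56) → {R:35, A:50, M:56, U:58, J:59}
print next → R; now {A:50, M:56, U:58, J:59}
print next → A; now {M:56, U:58, J:59}
update U to priority 24 → {U:24, M:56, J:59}
print next → U; now {M:56, J:59}
add P (priority 18) → {P:18, M:56, J:59}
update J to priority 32 → {P:18, J:32, M:56}
add G (priority 5) → {G:5, P:18, J:32, M:56}
update P to priority 34 → {G:5, J:32, P:34, M:56}
add S (priority 41) → {G:5, J:32, P:34, S:41, M:56}
print next → G; now {J:32, P:34, S:41, M:56}
print next → J; now {P:34, S:41, M:56}
print next → P; now {S:41, M:56}
print next → S; now {M:56}
print next → M; now {}

Y → L → R → A → U → G → J → P → S → M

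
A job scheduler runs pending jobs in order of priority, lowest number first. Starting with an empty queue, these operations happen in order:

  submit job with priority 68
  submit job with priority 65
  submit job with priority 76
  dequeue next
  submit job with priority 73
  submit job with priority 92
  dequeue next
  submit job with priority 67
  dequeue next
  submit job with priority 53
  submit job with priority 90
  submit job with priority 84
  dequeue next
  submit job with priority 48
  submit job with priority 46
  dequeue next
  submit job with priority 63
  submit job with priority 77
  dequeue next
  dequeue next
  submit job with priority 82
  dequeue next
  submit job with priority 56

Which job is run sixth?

48

insert 68 → {68}
insert 65 → {65, 68}
insert 76 → {65, 68, 76}
dequeue next → 65; now {68, 76}
insert 73 → {68, 73, 76}
insert 92 → {68, 73, 76, 92}
dequeue next → 68; now {73, 76, 92}
insert 67 → {67, 73, 76, 92}
dequeue next → 67; now {73, 76, 92}
insert 53 → {53, 73, 76, 92}
insert 90 → {53, 73, 76, 90, 92}
insert 84 → {53, 73, 76, 84, 90, 92}
dequeue next → 53; now {73, 76, 84, 90, 92}
insert 48 → {48, 73, 76, 84, 90, 92}
insert 46 → {46, 48, 73, 76, 84, 90, 92}
dequeue next → 46; now {48, 73, 76, 84, 90, 92}
insert 63 → {48, 63, 73, 76, 84, 90, 92}
insert 77 → {48, 63, 73, 76, 77, 84, 90, 92}
dequeue next → 48; now {63, 73, 76, 77, 84, 90, 92}
dequeue next → 63; now {73, 76, 77, 84, 90, 92}
insert 82 → {73, 76, 77, 82, 84, 90, 92}
dequeue next → 73; now {76, 77, 82, 84, 90, 92}
insert 56 → {56, 76, 77, 82, 84, 90, 92}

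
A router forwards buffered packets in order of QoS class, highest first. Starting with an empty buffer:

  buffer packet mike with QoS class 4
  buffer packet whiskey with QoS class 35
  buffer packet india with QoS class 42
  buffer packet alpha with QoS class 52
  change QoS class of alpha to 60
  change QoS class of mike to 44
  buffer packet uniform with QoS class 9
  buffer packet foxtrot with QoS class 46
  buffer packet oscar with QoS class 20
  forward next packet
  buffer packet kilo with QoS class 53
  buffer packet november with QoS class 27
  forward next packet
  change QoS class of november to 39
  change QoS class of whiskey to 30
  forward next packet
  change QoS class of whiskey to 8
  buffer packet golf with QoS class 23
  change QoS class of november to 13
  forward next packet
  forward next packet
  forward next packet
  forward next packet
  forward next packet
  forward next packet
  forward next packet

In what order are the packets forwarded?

add mike (QoS class 4) → {mike:4}
add whiskey (QoS class 35) → {whiskey:35, mike:4}
add india (QoS class 42) → {india:42, whiskey:35, mike:4}
add alpha (QoS class 52) → {alpha:52, india:42, whiskey:35, mike:4}
update alpha to QoS class 60 → {alpha:60, india:42, whiskey:35, mike:4}
update mike to QoS class 44 → {alpha:60, mike:44, india:42, whiskey:35}
add uniform (QoS class 9) → {alpha:60, mike:44, india:42, whiskey:35, uniform:9}
add foxtrot (QoS class 46) → {alpha:60, foxtrot:46, mike:44, india:42, whiskey:35, uniform:9}
add oscar (QoS class 20) → {alpha:60, foxtrot:46, mike:44, india:42, whiskey:35, oscar:20, uniform:9}
forward next packet → alpha; now {foxtrot:46, mike:44, india:42, whiskey:35, oscar:20, uniform:9}
add kilo (QoS class 53) → {kilo:53, foxtrot:46, mike:44, india:42, whiskey:35, oscar:20, uniform:9}
add november (QoS class 27) → {kilo:53, foxtrot:46, mike:44, india:42, whiskey:35, november:27, oscar:20, uniform:9}
forward next packet → kilo; now {foxtrot:46, mike:44, india:42, whiskey:35, november:27, oscar:20, uniform:9}
update november to QoS class 39 → {foxtrot:46, mike:44, india:42, november:39, whiskey:35, oscar:20, uniform:9}
update whiskey to QoS class 30 → {foxtrot:46, mike:44, india:42, november:39, whiskey:30, oscar:20, uniform:9}
forward next packet → foxtrot; now {mike:44, india:42, november:39, whiskey:30, oscar:20, uniform:9}
update whiskey to QoS class 8 → {mike:44, india:42, november:39, oscar:20, uniform:9, whiskey:8}
add golf (QoS class 23) → {mike:44, india:42, november:39, golf:23, oscar:20, uniform:9, whiskey:8}
update november to QoS class 13 → {mike:44, india:42, golf:23, oscar:20, november:13, uniform:9, whiskey:8}
forward next packet → mike; now {india:42, golf:23, oscar:20, november:13, uniform:9, whiskey:8}
forward next packet → india; now {golf:23, oscar:20, november:13, uniform:9, whiskey:8}
forward next packet → golf; now {oscar:20, november:13, uniform:9, whiskey:8}
forward next packet → oscar; now {november:13, uniform:9, whiskey:8}
forward next packet → november; now {uniform:9, whiskey:8}
forward next packet → uniform; now {whiskey:8}
forward next packet → whiskey; now {}

alpha, kilo, foxtrot, mike, india, golf, oscar, november, uniform, whiskey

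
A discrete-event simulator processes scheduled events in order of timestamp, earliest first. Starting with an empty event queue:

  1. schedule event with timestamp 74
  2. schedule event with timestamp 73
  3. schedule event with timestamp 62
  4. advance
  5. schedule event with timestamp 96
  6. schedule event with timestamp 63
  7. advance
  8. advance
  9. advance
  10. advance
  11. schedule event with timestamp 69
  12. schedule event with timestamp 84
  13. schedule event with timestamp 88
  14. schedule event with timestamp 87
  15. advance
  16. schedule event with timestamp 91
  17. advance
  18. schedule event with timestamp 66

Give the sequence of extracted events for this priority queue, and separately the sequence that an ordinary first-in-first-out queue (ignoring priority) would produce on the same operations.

insert 74 → {74}
insert 73 → {73, 74}
insert 62 → {62, 73, 74}
advance → 62; now {73, 74}
insert 96 → {73, 74, 96}
insert 63 → {63, 73, 74, 96}
advance → 63; now {73, 74, 96}
advance → 73; now {74, 96}
advance → 74; now {96}
advance → 96; now {}
insert 69 → {69}
insert 84 → {69, 84}
insert 88 → {69, 84, 88}
insert 87 → {69, 84, 87, 88}
advance → 69; now {84, 87, 88}
insert 91 → {84, 87, 88, 91}
advance → 84; now {87, 88, 91}
insert 66 → {66, 87, 88, 91}

priority queue: 62 → 63 → 73 → 74 → 96 → 69 → 84; FIFO queue: 74, 73, 62, 96, 63, 69, 84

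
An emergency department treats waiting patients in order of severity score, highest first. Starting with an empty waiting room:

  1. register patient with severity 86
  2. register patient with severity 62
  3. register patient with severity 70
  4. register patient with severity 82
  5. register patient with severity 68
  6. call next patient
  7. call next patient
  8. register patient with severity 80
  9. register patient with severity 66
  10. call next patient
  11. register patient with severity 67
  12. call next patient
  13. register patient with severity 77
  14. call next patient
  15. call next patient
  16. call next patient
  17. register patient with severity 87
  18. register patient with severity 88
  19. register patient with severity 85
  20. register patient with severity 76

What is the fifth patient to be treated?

insert 86 → {86}
insert 62 → {86, 62}
insert 70 → {86, 70, 62}
insert 82 → {86, 82, 70, 62}
insert 68 → {86, 82, 70, 68, 62}
call next patient → 86; now {82, 70, 68, 62}
call next patient → 82; now {70, 68, 62}
insert 80 → {80, 70, 68, 62}
insert 66 → {80, 70, 68, 66, 62}
call next patient → 80; now {70, 68, 66, 62}
insert 67 → {70, 68, 67, 66, 62}
call next patient → 70; now {68, 67, 66, 62}
insert 77 → {77, 68, 67, 66, 62}
call next patient → 77; now {68, 67, 66, 62}
call next patient → 68; now {67, 66, 62}
call next patient → 67; now {66, 62}
insert 87 → {87, 66, 62}
insert 88 → {88, 87, 66, 62}
insert 85 → {88, 87, 85, 66, 62}
insert 76 → {88, 87, 85, 76, 66, 62}

77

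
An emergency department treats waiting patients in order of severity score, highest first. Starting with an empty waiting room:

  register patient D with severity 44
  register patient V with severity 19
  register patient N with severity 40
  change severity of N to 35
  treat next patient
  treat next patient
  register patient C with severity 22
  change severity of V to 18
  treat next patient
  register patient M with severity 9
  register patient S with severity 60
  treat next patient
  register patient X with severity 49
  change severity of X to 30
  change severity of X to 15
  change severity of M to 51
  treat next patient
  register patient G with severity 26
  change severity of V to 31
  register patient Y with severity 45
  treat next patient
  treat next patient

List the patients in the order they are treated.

[D, N, C, S, M, Y, V]

add D (severity 44) → {D:44}
add V (severity 19) → {D:44, V:19}
add N (severity 40) → {D:44, N:40, V:19}
update N to severity 35 → {D:44, N:35, V:19}
treat next patient → D; now {N:35, V:19}
treat next patient → N; now {V:19}
add C (severity 22) → {C:22, V:19}
update V to severity 18 → {C:22, V:18}
treat next patient → C; now {V:18}
add M (severity 9) → {V:18, M:9}
add S (severity 60) → {S:60, V:18, M:9}
treat next patient → S; now {V:18, M:9}
add X (severity 49) → {X:49, V:18, M:9}
update X to severity 30 → {X:30, V:18, M:9}
update X to severity 15 → {V:18, X:15, M:9}
update M to severity 51 → {M:51, V:18, X:15}
treat next patient → M; now {V:18, X:15}
add G (severity 26) → {G:26, V:18, X:15}
update V to severity 31 → {V:31, G:26, X:15}
add Y (severity 45) → {Y:45, V:31, G:26, X:15}
treat next patient → Y; now {V:31, G:26, X:15}
treat next patient → V; now {G:26, X:15}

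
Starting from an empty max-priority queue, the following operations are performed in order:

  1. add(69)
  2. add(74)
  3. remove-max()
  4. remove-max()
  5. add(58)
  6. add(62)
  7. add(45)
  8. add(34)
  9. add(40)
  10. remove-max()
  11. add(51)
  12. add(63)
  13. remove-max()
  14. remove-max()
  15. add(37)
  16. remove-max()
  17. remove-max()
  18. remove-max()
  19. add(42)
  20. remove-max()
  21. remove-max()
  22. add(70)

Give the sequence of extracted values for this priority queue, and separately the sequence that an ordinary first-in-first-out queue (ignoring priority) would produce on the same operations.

insert 69 → {69}
insert 74 → {74, 69}
remove-max → 74; now {69}
remove-max → 69; now {}
insert 58 → {58}
insert 62 → {62, 58}
insert 45 → {62, 58, 45}
insert 34 → {62, 58, 45, 34}
insert 40 → {62, 58, 45, 40, 34}
remove-max → 62; now {58, 45, 40, 34}
insert 51 → {58, 51, 45, 40, 34}
insert 63 → {63, 58, 51, 45, 40, 34}
remove-max → 63; now {58, 51, 45, 40, 34}
remove-max → 58; now {51, 45, 40, 34}
insert 37 → {51, 45, 40, 37, 34}
remove-max → 51; now {45, 40, 37, 34}
remove-max → 45; now {40, 37, 34}
remove-max → 40; now {37, 34}
insert 42 → {42, 37, 34}
remove-max → 42; now {37, 34}
remove-max → 37; now {34}
insert 70 → {70, 34}

priority queue: 74 → 69 → 62 → 63 → 58 → 51 → 45 → 40 → 42 → 37; FIFO queue: 69 → 74 → 58 → 62 → 45 → 34 → 40 → 51 → 63 → 37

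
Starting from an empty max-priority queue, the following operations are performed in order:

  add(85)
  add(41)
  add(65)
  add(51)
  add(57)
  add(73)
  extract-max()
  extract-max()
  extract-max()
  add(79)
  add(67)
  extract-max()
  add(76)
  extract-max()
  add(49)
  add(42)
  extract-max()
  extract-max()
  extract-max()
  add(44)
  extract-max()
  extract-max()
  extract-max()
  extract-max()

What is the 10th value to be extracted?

44

insert 85 → {85}
insert 41 → {85, 41}
insert 65 → {85, 65, 41}
insert 51 → {85, 65, 51, 41}
insert 57 → {85, 65, 57, 51, 41}
insert 73 → {85, 73, 65, 57, 51, 41}
extract-max → 85; now {73, 65, 57, 51, 41}
extract-max → 73; now {65, 57, 51, 41}
extract-max → 65; now {57, 51, 41}
insert 79 → {79, 57, 51, 41}
insert 67 → {79, 67, 57, 51, 41}
extract-max → 79; now {67, 57, 51, 41}
insert 76 → {76, 67, 57, 51, 41}
extract-max → 76; now {67, 57, 51, 41}
insert 49 → {67, 57, 51, 49, 41}
insert 42 → {67, 57, 51, 49, 42, 41}
extract-max → 67; now {57, 51, 49, 42, 41}
extract-max → 57; now {51, 49, 42, 41}
extract-max → 51; now {49, 42, 41}
insert 44 → {49, 44, 42, 41}
extract-max → 49; now {44, 42, 41}
extract-max → 44; now {42, 41}
extract-max → 42; now {41}
extract-max → 41; now {}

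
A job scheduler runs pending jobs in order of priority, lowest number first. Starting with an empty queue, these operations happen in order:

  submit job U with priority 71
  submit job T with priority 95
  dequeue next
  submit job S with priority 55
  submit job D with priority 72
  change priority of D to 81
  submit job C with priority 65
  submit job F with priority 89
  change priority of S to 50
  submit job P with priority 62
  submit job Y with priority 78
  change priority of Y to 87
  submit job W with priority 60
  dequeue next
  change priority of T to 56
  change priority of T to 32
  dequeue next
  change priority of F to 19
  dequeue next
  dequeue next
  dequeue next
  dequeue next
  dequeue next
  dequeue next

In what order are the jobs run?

add U (priority 71) → {U:71}
add T (priority 95) → {U:71, T:95}
dequeue next → U; now {T:95}
add S (priority 55) → {S:55, T:95}
add D (priority 72) → {S:55, D:72, T:95}
update D to priority 81 → {S:55, D:81, T:95}
add C (priority 65) → {S:55, C:65, D:81, T:95}
add F (priority 89) → {S:55, C:65, D:81, F:89, T:95}
update S to priority 50 → {S:50, C:65, D:81, F:89, T:95}
add P (priority 62) → {S:50, P:62, C:65, D:81, F:89, T:95}
add Y (priority 78) → {S:50, P:62, C:65, Y:78, D:81, F:89, T:95}
update Y to priority 87 → {S:50, P:62, C:65, D:81, Y:87, F:89, T:95}
add W (priority 60) → {S:50, W:60, P:62, C:65, D:81, Y:87, F:89, T:95}
dequeue next → S; now {W:60, P:62, C:65, D:81, Y:87, F:89, T:95}
update T to priority 56 → {T:56, W:60, P:62, C:65, D:81, Y:87, F:89}
update T to priority 32 → {T:32, W:60, P:62, C:65, D:81, Y:87, F:89}
dequeue next → T; now {W:60, P:62, C:65, D:81, Y:87, F:89}
update F to priority 19 → {F:19, W:60, P:62, C:65, D:81, Y:87}
dequeue next → F; now {W:60, P:62, C:65, D:81, Y:87}
dequeue next → W; now {P:62, C:65, D:81, Y:87}
dequeue next → P; now {C:65, D:81, Y:87}
dequeue next → C; now {D:81, Y:87}
dequeue next → D; now {Y:87}
dequeue next → Y; now {}

U, S, T, F, W, P, C, D, Y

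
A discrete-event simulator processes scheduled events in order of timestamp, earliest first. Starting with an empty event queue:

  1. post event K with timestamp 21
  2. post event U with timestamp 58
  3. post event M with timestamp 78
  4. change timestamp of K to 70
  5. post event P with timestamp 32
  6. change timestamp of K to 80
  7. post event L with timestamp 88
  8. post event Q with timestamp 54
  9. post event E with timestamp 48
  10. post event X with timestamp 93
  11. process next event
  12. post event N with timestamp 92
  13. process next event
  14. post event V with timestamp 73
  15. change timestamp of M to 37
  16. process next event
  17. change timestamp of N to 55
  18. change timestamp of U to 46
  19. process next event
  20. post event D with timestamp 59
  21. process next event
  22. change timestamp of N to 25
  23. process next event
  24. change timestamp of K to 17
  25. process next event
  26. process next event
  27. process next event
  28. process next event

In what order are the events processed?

add K (timestamp 21) → {K:21}
add U (timestamp 58) → {K:21, U:58}
add M (timestamp 78) → {K:21, U:58, M:78}
update K to timestamp 70 → {U:58, K:70, M:78}
add P (timestamp 32) → {P:32, U:58, K:70, M:78}
update K to timestamp 80 → {P:32, U:58, M:78, K:80}
add L (timestamp 88) → {P:32, U:58, M:78, K:80, L:88}
add Q (timestamp 54) → {P:32, Q:54, U:58, M:78, K:80, L:88}
add E (timestamp 48) → {P:32, E:48, Q:54, U:58, M:78, K:80, L:88}
add X (timestamp 93) → {P:32, E:48, Q:54, U:58, M:78, K:80, L:88, X:93}
process next event → P; now {E:48, Q:54, U:58, M:78, K:80, L:88, X:93}
add N (timestamp 92) → {E:48, Q:54, U:58, M:78, K:80, L:88, N:92, X:93}
process next event → E; now {Q:54, U:58, M:78, K:80, L:88, N:92, X:93}
add V (timestamp 73) → {Q:54, U:58, V:73, M:78, K:80, L:88, N:92, X:93}
update M to timestamp 37 → {M:37, Q:54, U:58, V:73, K:80, L:88, N:92, X:93}
process next event → M; now {Q:54, U:58, V:73, K:80, L:88, N:92, X:93}
update N to timestamp 55 → {Q:54, N:55, U:58, V:73, K:80, L:88, X:93}
update U to timestamp 46 → {U:46, Q:54, N:55, V:73, K:80, L:88, X:93}
process next event → U; now {Q:54, N:55, V:73, K:80, L:88, X:93}
add D (timestamp 59) → {Q:54, N:55, D:59, V:73, K:80, L:88, X:93}
process next event → Q; now {N:55, D:59, V:73, K:80, L:88, X:93}
update N to timestamp 25 → {N:25, D:59, V:73, K:80, L:88, X:93}
process next event → N; now {D:59, V:73, K:80, L:88, X:93}
update K to timestamp 17 → {K:17, D:59, V:73, L:88, X:93}
process next event → K; now {D:59, V:73, L:88, X:93}
process next event → D; now {V:73, L:88, X:93}
process next event → V; now {L:88, X:93}
process next event → L; now {X:93}

P → E → M → U → Q → N → K → D → V → L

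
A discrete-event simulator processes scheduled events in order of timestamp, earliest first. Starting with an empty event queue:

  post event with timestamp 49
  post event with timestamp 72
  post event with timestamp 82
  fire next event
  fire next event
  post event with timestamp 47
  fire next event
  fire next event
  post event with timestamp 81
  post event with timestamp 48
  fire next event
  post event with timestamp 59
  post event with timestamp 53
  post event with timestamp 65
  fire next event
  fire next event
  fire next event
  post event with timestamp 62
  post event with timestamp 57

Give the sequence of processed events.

insert 49 → {49}
insert 72 → {49, 72}
insert 82 → {49, 72, 82}
fire next event → 49; now {72, 82}
fire next event → 72; now {82}
insert 47 → {47, 82}
fire next event → 47; now {82}
fire next event → 82; now {}
insert 81 → {81}
insert 48 → {48, 81}
fire next event → 48; now {81}
insert 59 → {59, 81}
insert 53 → {53, 59, 81}
insert 65 → {53, 59, 65, 81}
fire next event → 53; now {59, 65, 81}
fire next event → 59; now {65, 81}
fire next event → 65; now {81}
insert 62 → {62, 81}
insert 57 → {57, 62, 81}

[49, 72, 47, 82, 48, 53, 59, 65]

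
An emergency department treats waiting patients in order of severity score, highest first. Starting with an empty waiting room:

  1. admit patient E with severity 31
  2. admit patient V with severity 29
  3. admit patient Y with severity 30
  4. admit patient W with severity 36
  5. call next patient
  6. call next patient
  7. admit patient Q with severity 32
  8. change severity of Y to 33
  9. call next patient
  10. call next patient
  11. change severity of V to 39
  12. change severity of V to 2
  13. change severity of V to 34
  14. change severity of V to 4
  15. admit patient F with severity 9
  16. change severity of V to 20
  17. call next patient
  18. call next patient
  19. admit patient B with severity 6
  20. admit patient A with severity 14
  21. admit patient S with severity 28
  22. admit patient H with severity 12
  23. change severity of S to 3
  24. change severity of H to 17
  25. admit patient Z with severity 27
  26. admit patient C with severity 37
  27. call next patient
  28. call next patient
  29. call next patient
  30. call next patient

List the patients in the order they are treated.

add E (severity 31) → {E:31}
add V (severity 29) → {E:31, V:29}
add Y (severity 30) → {E:31, Y:30, V:29}
add W (severity 36) → {W:36, E:31, Y:30, V:29}
call next patient → W; now {E:31, Y:30, V:29}
call next patient → E; now {Y:30, V:29}
add Q (severity 32) → {Q:32, Y:30, V:29}
update Y to severity 33 → {Y:33, Q:32, V:29}
call next patient → Y; now {Q:32, V:29}
call next patient → Q; now {V:29}
update V to severity 39 → {V:39}
update V to severity 2 → {V:2}
update V to severity 34 → {V:34}
update V to severity 4 → {V:4}
add F (severity 9) → {F:9, V:4}
update V to severity 20 → {V:20, F:9}
call next patient → V; now {F:9}
call next patient → F; now {}
add B (severity 6) → {B:6}
add A (severity 14) → {A:14, B:6}
add S (severity 28) → {S:28, A:14, B:6}
add H (severity 12) → {S:28, A:14, H:12, B:6}
update S to severity 3 → {A:14, H:12, B:6, S:3}
update H to severity 17 → {H:17, A:14, B:6, S:3}
add Z (severity 27) → {Z:27, H:17, A:14, B:6, S:3}
add C (severity 37) → {C:37, Z:27, H:17, A:14, B:6, S:3}
call next patient → C; now {Z:27, H:17, A:14, B:6, S:3}
call next patient → Z; now {H:17, A:14, B:6, S:3}
call next patient → H; now {A:14, B:6, S:3}
call next patient → A; now {B:6, S:3}

W → E → Y → Q → V → F → C → Z → H → A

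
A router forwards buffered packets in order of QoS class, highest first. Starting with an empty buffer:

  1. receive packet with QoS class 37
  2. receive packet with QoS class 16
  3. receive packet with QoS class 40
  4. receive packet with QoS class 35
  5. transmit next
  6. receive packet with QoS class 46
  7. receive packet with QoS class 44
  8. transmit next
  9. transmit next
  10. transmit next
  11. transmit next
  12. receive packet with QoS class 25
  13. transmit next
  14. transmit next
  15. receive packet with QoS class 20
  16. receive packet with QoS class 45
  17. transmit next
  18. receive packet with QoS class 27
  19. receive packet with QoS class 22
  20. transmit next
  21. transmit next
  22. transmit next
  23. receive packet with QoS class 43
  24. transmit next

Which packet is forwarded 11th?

20

insert 37 → {37}
insert 16 → {37, 16}
insert 40 → {40, 37, 16}
insert 35 → {40, 37, 35, 16}
transmit next → 40; now {37, 35, 16}
insert 46 → {46, 37, 35, 16}
insert 44 → {46, 44, 37, 35, 16}
transmit next → 46; now {44, 37, 35, 16}
transmit next → 44; now {37, 35, 16}
transmit next → 37; now {35, 16}
transmit next → 35; now {16}
insert 25 → {25, 16}
transmit next → 25; now {16}
transmit next → 16; now {}
insert 20 → {20}
insert 45 → {45, 20}
transmit next → 45; now {20}
insert 27 → {27, 20}
insert 22 → {27, 22, 20}
transmit next → 27; now {22, 20}
transmit next → 22; now {20}
transmit next → 20; now {}
insert 43 → {43}
transmit next → 43; now {}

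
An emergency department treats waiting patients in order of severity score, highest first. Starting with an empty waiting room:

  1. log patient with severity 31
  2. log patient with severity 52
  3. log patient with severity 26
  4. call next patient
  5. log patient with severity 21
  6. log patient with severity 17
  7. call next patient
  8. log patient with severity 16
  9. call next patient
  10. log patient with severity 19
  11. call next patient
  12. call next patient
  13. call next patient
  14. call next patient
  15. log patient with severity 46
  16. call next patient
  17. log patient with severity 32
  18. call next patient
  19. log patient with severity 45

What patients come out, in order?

52, 31, 26, 21, 19, 17, 16, 46, 32

insert 31 → {31}
insert 52 → {52, 31}
insert 26 → {52, 31, 26}
call next patient → 52; now {31, 26}
insert 21 → {31, 26, 21}
insert 17 → {31, 26, 21, 17}
call next patient → 31; now {26, 21, 17}
insert 16 → {26, 21, 17, 16}
call next patient → 26; now {21, 17, 16}
insert 19 → {21, 19, 17, 16}
call next patient → 21; now {19, 17, 16}
call next patient → 19; now {17, 16}
call next patient → 17; now {16}
call next patient → 16; now {}
insert 46 → {46}
call next patient → 46; now {}
insert 32 → {32}
call next patient → 32; now {}
insert 45 → {45}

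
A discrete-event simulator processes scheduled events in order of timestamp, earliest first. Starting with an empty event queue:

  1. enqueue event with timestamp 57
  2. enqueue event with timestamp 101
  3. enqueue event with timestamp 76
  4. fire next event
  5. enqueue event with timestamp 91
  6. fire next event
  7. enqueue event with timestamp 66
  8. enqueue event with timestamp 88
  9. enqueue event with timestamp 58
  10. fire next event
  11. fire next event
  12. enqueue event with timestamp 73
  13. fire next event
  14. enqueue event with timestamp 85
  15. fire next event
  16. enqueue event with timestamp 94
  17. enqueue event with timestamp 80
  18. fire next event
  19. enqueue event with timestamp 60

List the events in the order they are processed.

57 → 76 → 58 → 66 → 73 → 85 → 80

insert 57 → {57}
insert 101 → {57, 101}
insert 76 → {57, 76, 101}
fire next event → 57; now {76, 101}
insert 91 → {76, 91, 101}
fire next event → 76; now {91, 101}
insert 66 → {66, 91, 101}
insert 88 → {66, 88, 91, 101}
insert 58 → {58, 66, 88, 91, 101}
fire next event → 58; now {66, 88, 91, 101}
fire next event → 66; now {88, 91, 101}
insert 73 → {73, 88, 91, 101}
fire next event → 73; now {88, 91, 101}
insert 85 → {85, 88, 91, 101}
fire next event → 85; now {88, 91, 101}
insert 94 → {88, 91, 94, 101}
insert 80 → {80, 88, 91, 94, 101}
fire next event → 80; now {88, 91, 94, 101}
insert 60 → {60, 88, 91, 94, 101}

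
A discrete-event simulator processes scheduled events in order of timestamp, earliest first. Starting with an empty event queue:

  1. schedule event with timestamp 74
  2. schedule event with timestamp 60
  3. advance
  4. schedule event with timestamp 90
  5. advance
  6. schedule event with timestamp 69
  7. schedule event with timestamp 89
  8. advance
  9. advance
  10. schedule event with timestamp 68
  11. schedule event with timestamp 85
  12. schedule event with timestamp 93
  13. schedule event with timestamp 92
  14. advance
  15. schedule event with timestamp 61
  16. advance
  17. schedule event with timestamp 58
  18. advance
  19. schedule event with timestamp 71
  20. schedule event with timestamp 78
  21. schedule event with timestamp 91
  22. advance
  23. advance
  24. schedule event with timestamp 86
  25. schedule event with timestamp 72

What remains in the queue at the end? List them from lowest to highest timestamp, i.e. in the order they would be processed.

insert 74 → {74}
insert 60 → {60, 74}
advance → 60; now {74}
insert 90 → {74, 90}
advance → 74; now {90}
insert 69 → {69, 90}
insert 89 → {69, 89, 90}
advance → 69; now {89, 90}
advance → 89; now {90}
insert 68 → {68, 90}
insert 85 → {68, 85, 90}
insert 93 → {68, 85, 90, 93}
insert 92 → {68, 85, 90, 92, 93}
advance → 68; now {85, 90, 92, 93}
insert 61 → {61, 85, 90, 92, 93}
advance → 61; now {85, 90, 92, 93}
insert 58 → {58, 85, 90, 92, 93}
advance → 58; now {85, 90, 92, 93}
insert 71 → {71, 85, 90, 92, 93}
insert 78 → {71, 78, 85, 90, 92, 93}
insert 91 → {71, 78, 85, 90, 91, 92, 93}
advance → 71; now {78, 85, 90, 91, 92, 93}
advance → 78; now {85, 90, 91, 92, 93}
insert 86 → {85, 86, 90, 91, 92, 93}
insert 72 → {72, 85, 86, 90, 91, 92, 93}

72 → 85 → 86 → 90 → 91 → 92 → 93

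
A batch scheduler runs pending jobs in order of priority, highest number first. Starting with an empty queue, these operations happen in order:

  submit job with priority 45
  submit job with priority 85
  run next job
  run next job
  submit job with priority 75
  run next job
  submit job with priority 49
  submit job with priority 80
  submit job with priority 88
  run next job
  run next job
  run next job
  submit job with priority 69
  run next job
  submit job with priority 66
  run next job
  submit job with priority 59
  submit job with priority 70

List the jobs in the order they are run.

85 → 45 → 75 → 88 → 80 → 49 → 69 → 66

insert 45 → {45}
insert 85 → {85, 45}
run next job → 85; now {45}
run next job → 45; now {}
insert 75 → {75}
run next job → 75; now {}
insert 49 → {49}
insert 80 → {80, 49}
insert 88 → {88, 80, 49}
run next job → 88; now {80, 49}
run next job → 80; now {49}
run next job → 49; now {}
insert 69 → {69}
run next job → 69; now {}
insert 66 → {66}
run next job → 66; now {}
insert 59 → {59}
insert 70 → {70, 59}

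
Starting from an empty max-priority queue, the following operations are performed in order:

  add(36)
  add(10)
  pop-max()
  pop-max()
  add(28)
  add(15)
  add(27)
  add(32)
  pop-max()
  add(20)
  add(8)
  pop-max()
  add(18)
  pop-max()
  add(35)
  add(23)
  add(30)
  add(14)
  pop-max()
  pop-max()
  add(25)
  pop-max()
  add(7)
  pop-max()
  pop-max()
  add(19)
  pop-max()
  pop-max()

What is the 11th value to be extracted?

19

insert 36 → {36}
insert 10 → {36, 10}
pop-max → 36; now {10}
pop-max → 10; now {}
insert 28 → {28}
insert 15 → {28, 15}
insert 27 → {28, 27, 15}
insert 32 → {32, 28, 27, 15}
pop-max → 32; now {28, 27, 15}
insert 20 → {28, 27, 20, 15}
insert 8 → {28, 27, 20, 15, 8}
pop-max → 28; now {27, 20, 15, 8}
insert 18 → {27, 20, 18, 15, 8}
pop-max → 27; now {20, 18, 15, 8}
insert 35 → {35, 20, 18, 15, 8}
insert 23 → {35, 23, 20, 18, 15, 8}
insert 30 → {35, 30, 23, 20, 18, 15, 8}
insert 14 → {35, 30, 23, 20, 18, 15, 14, 8}
pop-max → 35; now {30, 23, 20, 18, 15, 14, 8}
pop-max → 30; now {23, 20, 18, 15, 14, 8}
insert 25 → {25, 23, 20, 18, 15, 14, 8}
pop-max → 25; now {23, 20, 18, 15, 14, 8}
insert 7 → {23, 20, 18, 15, 14, 8, 7}
pop-max → 23; now {20, 18, 15, 14, 8, 7}
pop-max → 20; now {18, 15, 14, 8, 7}
insert 19 → {19, 18, 15, 14, 8, 7}
pop-max → 19; now {18, 15, 14, 8, 7}
pop-max → 18; now {15, 14, 8, 7}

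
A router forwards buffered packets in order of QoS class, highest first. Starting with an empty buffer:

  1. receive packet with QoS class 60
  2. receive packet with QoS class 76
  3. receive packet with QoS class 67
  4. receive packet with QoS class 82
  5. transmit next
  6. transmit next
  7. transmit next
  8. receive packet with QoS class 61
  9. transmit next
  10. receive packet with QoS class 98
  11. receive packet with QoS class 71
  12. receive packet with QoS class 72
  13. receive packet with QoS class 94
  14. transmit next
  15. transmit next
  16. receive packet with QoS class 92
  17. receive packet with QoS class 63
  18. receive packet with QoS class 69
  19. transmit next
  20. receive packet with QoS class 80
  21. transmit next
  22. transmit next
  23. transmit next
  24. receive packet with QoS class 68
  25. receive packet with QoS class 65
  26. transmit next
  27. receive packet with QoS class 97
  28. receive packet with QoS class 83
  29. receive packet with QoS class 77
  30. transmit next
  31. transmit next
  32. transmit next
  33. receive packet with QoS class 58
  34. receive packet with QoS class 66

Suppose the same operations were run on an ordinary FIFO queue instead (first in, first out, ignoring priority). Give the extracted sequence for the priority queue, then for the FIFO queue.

priority queue: 82, 76, 67, 61, 98, 94, 92, 80, 72, 71, 69, 97, 83, 77; FIFO queue: 60 → 76 → 67 → 82 → 61 → 98 → 71 → 72 → 94 → 92 → 63 → 69 → 80 → 68

insert 60 → {60}
insert 76 → {76, 60}
insert 67 → {76, 67, 60}
insert 82 → {82, 76, 67, 60}
transmit next → 82; now {76, 67, 60}
transmit next → 76; now {67, 60}
transmit next → 67; now {60}
insert 61 → {61, 60}
transmit next → 61; now {60}
insert 98 → {98, 60}
insert 71 → {98, 71, 60}
insert 72 → {98, 72, 71, 60}
insert 94 → {98, 94, 72, 71, 60}
transmit next → 98; now {94, 72, 71, 60}
transmit next → 94; now {72, 71, 60}
insert 92 → {92, 72, 71, 60}
insert 63 → {92, 72, 71, 63, 60}
insert 69 → {92, 72, 71, 69, 63, 60}
transmit next → 92; now {72, 71, 69, 63, 60}
insert 80 → {80, 72, 71, 69, 63, 60}
transmit next → 80; now {72, 71, 69, 63, 60}
transmit next → 72; now {71, 69, 63, 60}
transmit next → 71; now {69, 63, 60}
insert 68 → {69, 68, 63, 60}
insert 65 → {69, 68, 65, 63, 60}
transmit next → 69; now {68, 65, 63, 60}
insert 97 → {97, 68, 65, 63, 60}
insert 83 → {97, 83, 68, 65, 63, 60}
insert 77 → {97, 83, 77, 68, 65, 63, 60}
transmit next → 97; now {83, 77, 68, 65, 63, 60}
transmit next → 83; now {77, 68, 65, 63, 60}
transmit next → 77; now {68, 65, 63, 60}
insert 58 → {68, 65, 63, 60, 58}
insert 66 → {68, 66, 65, 63, 60, 58}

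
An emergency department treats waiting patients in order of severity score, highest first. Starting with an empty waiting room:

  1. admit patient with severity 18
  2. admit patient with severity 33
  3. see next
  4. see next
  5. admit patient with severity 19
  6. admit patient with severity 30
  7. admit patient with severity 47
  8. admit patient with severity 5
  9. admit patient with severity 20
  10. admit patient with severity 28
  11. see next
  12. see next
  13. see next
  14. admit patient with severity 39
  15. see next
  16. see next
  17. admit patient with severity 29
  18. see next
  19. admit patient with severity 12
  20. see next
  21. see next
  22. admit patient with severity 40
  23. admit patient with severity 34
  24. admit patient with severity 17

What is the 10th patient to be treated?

insert 18 → {18}
insert 33 → {33, 18}
see next → 33; now {18}
see next → 18; now {}
insert 19 → {19}
insert 30 → {30, 19}
insert 47 → {47, 30, 19}
insert 5 → {47, 30, 19, 5}
insert 20 → {47, 30, 20, 19, 5}
insert 28 → {47, 30, 28, 20, 19, 5}
see next → 47; now {30, 28, 20, 19, 5}
see next → 30; now {28, 20, 19, 5}
see next → 28; now {20, 19, 5}
insert 39 → {39, 20, 19, 5}
see next → 39; now {20, 19, 5}
see next → 20; now {19, 5}
insert 29 → {29, 19, 5}
see next → 29; now {19, 5}
insert 12 → {19, 12, 5}
see next → 19; now {12, 5}
see next → 12; now {5}
insert 40 → {40, 5}
insert 34 → {40, 34, 5}
insert 17 → {40, 34, 17, 5}

12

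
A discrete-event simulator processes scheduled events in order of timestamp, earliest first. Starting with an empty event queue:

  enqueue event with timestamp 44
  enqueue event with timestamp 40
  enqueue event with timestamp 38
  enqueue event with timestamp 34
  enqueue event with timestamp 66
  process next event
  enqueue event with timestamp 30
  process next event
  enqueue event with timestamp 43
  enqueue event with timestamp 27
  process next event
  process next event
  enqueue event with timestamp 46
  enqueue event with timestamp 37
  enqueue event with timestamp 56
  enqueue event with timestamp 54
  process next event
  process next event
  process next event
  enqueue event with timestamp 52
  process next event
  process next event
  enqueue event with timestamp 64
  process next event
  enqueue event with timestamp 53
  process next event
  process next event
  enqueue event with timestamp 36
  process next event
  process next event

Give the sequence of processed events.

insert 44 → {44}
insert 40 → {40, 44}
insert 38 → {38, 40, 44}
insert 34 → {34, 38, 40, 44}
insert 66 → {34, 38, 40, 44, 66}
process next event → 34; now {38, 40, 44, 66}
insert 30 → {30, 38, 40, 44, 66}
process next event → 30; now {38, 40, 44, 66}
insert 43 → {38, 40, 43, 44, 66}
insert 27 → {27, 38, 40, 43, 44, 66}
process next event → 27; now {38, 40, 43, 44, 66}
process next event → 38; now {40, 43, 44, 66}
insert 46 → {40, 43, 44, 46, 66}
insert 37 → {37, 40, 43, 44, 46, 66}
insert 56 → {37, 40, 43, 44, 46, 56, 66}
insert 54 → {37, 40, 43, 44, 46, 54, 56, 66}
process next event → 37; now {40, 43, 44, 46, 54, 56, 66}
process next event → 40; now {43, 44, 46, 54, 56, 66}
process next event → 43; now {44, 46, 54, 56, 66}
insert 52 → {44, 46, 52, 54, 56, 66}
process next event → 44; now {46, 52, 54, 56, 66}
process next event → 46; now {52, 54, 56, 66}
insert 64 → {52, 54, 56, 64, 66}
process next event → 52; now {54, 56, 64, 66}
insert 53 → {53, 54, 56, 64, 66}
process next event → 53; now {54, 56, 64, 66}
process next event → 54; now {56, 64, 66}
insert 36 → {36, 56, 64, 66}
process next event → 36; now {56, 64, 66}
process next event → 56; now {64, 66}

[34, 30, 27, 38, 37, 40, 43, 44, 46, 52, 53, 54, 36, 56]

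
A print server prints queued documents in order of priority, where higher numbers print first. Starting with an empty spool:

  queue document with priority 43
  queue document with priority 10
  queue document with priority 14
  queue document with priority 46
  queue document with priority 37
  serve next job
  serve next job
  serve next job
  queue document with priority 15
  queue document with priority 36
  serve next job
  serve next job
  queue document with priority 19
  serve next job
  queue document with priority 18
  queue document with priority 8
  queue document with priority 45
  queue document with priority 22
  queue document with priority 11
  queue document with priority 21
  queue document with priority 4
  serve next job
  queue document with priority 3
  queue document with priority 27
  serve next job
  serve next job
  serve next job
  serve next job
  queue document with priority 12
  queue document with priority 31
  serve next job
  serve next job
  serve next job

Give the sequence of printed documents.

insert 43 → {43}
insert 10 → {43, 10}
insert 14 → {43, 14, 10}
insert 46 → {46, 43, 14, 10}
insert 37 → {46, 43, 37, 14, 10}
serve next job → 46; now {43, 37, 14, 10}
serve next job → 43; now {37, 14, 10}
serve next job → 37; now {14, 10}
insert 15 → {15, 14, 10}
insert 36 → {36, 15, 14, 10}
serve next job → 36; now {15, 14, 10}
serve next job → 15; now {14, 10}
insert 19 → {19, 14, 10}
serve next job → 19; now {14, 10}
insert 18 → {18, 14, 10}
insert 8 → {18, 14, 10, 8}
insert 45 → {45, 18, 14, 10, 8}
insert 22 → {45, 22, 18, 14, 10, 8}
insert 11 → {45, 22, 18, 14, 11, 10, 8}
insert 21 → {45, 22, 21, 18, 14, 11, 10, 8}
insert 4 → {45, 22, 21, 18, 14, 11, 10, 8, 4}
serve next job → 45; now {22, 21, 18, 14, 11, 10, 8, 4}
insert 3 → {22, 21, 18, 14, 11, 10, 8, 4, 3}
insert 27 → {27, 22, 21, 18, 14, 11, 10, 8, 4, 3}
serve next job → 27; now {22, 21, 18, 14, 11, 10, 8, 4, 3}
serve next job → 22; now {21, 18, 14, 11, 10, 8, 4, 3}
serve next job → 21; now {18, 14, 11, 10, 8, 4, 3}
serve next job → 18; now {14, 11, 10, 8, 4, 3}
insert 12 → {14, 12, 11, 10, 8, 4, 3}
insert 31 → {31, 14, 12, 11, 10, 8, 4, 3}
serve next job → 31; now {14, 12, 11, 10, 8, 4, 3}
serve next job → 14; now {12, 11, 10, 8, 4, 3}
serve next job → 12; now {11, 10, 8, 4, 3}

[46, 43, 37, 36, 15, 19, 45, 27, 22, 21, 18, 31, 14, 12]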